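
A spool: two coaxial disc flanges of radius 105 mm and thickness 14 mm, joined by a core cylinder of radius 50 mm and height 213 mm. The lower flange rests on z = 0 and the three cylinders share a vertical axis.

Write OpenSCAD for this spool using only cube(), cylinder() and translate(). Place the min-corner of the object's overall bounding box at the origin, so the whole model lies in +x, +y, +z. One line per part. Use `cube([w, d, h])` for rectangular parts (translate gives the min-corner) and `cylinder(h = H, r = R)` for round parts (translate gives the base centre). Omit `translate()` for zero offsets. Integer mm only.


translate([105, 105, 0]) cylinder(h = 14, r = 105);
translate([105, 105, 14]) cylinder(h = 213, r = 50);
translate([105, 105, 227]) cylinder(h = 14, r = 105);


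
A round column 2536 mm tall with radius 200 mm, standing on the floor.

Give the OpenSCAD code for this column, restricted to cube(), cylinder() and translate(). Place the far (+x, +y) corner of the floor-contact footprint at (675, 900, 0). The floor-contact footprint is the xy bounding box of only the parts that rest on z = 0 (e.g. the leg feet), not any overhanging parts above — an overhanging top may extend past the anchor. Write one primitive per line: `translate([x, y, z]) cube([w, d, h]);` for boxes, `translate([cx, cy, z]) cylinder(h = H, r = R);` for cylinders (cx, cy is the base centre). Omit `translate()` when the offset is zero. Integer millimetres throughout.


translate([475, 700, 0]) cylinder(h = 2536, r = 200);


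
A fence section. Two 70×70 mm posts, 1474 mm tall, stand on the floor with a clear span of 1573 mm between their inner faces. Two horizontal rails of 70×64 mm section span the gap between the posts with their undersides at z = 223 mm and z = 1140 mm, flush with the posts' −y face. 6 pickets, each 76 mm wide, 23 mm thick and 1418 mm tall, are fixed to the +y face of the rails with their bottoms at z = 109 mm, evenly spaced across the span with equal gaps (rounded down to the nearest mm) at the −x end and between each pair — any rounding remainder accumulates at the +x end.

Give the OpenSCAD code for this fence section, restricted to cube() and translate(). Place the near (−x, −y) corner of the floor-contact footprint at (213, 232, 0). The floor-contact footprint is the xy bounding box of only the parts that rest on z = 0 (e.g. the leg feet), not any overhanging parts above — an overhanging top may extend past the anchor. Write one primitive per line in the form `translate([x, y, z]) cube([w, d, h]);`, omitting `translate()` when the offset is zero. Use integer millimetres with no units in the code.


translate([213, 232, 0]) cube([70, 70, 1474]);
translate([1856, 232, 0]) cube([70, 70, 1474]);
translate([283, 232, 223]) cube([1573, 70, 64]);
translate([283, 232, 1140]) cube([1573, 70, 64]);
translate([442, 302, 109]) cube([76, 23, 1418]);
translate([677, 302, 109]) cube([76, 23, 1418]);
translate([912, 302, 109]) cube([76, 23, 1418]);
translate([1147, 302, 109]) cube([76, 23, 1418]);
translate([1382, 302, 109]) cube([76, 23, 1418]);
translate([1617, 302, 109]) cube([76, 23, 1418]);


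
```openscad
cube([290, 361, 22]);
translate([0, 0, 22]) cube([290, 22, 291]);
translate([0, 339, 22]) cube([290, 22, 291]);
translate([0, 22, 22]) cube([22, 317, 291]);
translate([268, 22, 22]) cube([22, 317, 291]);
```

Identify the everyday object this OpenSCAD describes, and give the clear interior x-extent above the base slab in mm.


An open box. The internal width is 246 mm.

A 290×361 base slab with four walls standing on it — an open box. The base is 290 mm wide and the walls are 22 mm thick, so the internal width is 290 − 2 × 22 = 246 mm.


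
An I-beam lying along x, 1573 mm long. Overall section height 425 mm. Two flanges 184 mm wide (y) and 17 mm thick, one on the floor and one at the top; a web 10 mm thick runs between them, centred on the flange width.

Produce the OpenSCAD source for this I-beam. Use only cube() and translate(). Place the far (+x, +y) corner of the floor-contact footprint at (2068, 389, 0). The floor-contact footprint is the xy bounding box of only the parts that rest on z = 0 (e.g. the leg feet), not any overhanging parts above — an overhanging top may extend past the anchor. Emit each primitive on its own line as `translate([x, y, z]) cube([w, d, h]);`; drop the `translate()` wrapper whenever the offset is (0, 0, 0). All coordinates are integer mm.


translate([495, 205, 0]) cube([1573, 184, 17]);
translate([495, 292, 17]) cube([1573, 10, 391]);
translate([495, 205, 408]) cube([1573, 184, 17]);


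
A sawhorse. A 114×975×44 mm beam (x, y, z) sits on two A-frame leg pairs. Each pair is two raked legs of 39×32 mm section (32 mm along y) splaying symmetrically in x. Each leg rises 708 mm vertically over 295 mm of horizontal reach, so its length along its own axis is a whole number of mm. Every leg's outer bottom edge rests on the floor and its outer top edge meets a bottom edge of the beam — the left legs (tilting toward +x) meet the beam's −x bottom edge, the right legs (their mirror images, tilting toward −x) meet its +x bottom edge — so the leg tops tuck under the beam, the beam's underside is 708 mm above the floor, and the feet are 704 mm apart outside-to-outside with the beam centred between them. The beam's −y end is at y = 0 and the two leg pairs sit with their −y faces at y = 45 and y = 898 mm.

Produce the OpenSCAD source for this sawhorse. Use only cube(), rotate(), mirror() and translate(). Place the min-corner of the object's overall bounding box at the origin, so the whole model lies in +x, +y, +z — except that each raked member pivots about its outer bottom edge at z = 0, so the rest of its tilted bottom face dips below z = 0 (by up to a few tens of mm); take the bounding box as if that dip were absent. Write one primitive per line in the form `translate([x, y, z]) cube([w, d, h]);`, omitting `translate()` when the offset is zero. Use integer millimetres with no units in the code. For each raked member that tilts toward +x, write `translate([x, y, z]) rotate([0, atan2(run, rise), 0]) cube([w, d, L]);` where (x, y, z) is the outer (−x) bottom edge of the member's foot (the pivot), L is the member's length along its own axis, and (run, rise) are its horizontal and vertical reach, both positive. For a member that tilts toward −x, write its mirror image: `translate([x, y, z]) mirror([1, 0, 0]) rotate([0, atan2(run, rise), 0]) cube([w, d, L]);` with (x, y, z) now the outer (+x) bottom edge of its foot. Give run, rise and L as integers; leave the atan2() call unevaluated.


translate([295, 0, 708]) cube([114, 975, 44]);
translate([0, 45, 0]) rotate([0, atan2(295, 708), 0]) cube([39, 32, 767]);
translate([704, 45, 0]) mirror([1, 0, 0]) rotate([0, atan2(295, 708), 0]) cube([39, 32, 767]);
translate([0, 898, 0]) rotate([0, atan2(295, 708), 0]) cube([39, 32, 767]);
translate([704, 898, 0]) mirror([1, 0, 0]) rotate([0, atan2(295, 708), 0]) cube([39, 32, 767]);


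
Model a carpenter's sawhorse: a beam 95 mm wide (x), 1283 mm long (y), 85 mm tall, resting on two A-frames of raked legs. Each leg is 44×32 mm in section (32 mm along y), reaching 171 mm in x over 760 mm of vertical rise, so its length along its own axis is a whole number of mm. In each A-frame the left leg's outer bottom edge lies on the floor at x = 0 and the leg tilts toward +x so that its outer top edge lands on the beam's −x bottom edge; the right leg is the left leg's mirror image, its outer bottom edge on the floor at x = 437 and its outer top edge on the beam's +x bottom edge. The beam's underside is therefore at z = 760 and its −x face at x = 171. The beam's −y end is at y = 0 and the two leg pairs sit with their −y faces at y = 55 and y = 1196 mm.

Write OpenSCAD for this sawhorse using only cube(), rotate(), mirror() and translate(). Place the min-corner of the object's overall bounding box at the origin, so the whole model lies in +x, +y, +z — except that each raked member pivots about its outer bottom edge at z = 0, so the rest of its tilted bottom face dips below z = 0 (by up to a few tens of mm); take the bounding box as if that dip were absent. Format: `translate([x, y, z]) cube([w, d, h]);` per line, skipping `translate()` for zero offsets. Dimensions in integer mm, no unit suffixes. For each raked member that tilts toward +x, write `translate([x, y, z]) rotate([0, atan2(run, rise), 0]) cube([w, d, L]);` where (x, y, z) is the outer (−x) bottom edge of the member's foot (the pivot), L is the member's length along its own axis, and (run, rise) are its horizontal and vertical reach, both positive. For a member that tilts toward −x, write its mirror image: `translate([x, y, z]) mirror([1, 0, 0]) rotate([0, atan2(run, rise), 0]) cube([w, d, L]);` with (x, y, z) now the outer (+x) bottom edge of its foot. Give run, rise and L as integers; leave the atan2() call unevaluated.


translate([171, 0, 760]) cube([95, 1283, 85]);
translate([0, 55, 0]) rotate([0, atan2(171, 760), 0]) cube([44, 32, 779]);
translate([437, 55, 0]) mirror([1, 0, 0]) rotate([0, atan2(171, 760), 0]) cube([44, 32, 779]);
translate([0, 1196, 0]) rotate([0, atan2(171, 760), 0]) cube([44, 32, 779]);
translate([437, 1196, 0]) mirror([1, 0, 0]) rotate([0, atan2(171, 760), 0]) cube([44, 32, 779]);


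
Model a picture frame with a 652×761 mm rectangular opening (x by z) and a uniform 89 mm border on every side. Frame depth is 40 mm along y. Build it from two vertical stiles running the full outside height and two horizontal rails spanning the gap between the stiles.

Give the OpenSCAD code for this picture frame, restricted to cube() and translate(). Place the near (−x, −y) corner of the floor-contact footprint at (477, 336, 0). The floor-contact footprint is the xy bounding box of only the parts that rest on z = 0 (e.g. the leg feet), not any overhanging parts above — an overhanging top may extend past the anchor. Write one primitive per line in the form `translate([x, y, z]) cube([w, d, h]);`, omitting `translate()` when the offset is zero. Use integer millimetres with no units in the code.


translate([477, 336, 0]) cube([89, 40, 939]);
translate([1218, 336, 0]) cube([89, 40, 939]);
translate([566, 336, 0]) cube([652, 40, 89]);
translate([566, 336, 850]) cube([652, 40, 89]);


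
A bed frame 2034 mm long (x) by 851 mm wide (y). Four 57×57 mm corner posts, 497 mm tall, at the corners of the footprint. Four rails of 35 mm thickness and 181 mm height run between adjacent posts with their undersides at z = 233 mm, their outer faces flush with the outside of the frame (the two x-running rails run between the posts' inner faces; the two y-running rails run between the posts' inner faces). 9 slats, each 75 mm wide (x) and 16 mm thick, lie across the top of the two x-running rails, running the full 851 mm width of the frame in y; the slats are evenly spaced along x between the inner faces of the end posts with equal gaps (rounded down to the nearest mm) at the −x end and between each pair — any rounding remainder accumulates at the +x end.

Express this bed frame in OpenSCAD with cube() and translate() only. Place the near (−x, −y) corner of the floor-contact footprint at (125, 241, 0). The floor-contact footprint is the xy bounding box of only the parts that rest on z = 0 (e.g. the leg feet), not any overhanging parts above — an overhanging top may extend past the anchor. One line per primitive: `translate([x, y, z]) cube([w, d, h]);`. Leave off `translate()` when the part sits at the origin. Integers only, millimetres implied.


translate([125, 241, 0]) cube([57, 57, 497]);
translate([125, 1035, 0]) cube([57, 57, 497]);
translate([2102, 241, 0]) cube([57, 57, 497]);
translate([2102, 1035, 0]) cube([57, 57, 497]);
translate([182, 241, 233]) cube([1920, 35, 181]);
translate([182, 1057, 233]) cube([1920, 35, 181]);
translate([125, 298, 233]) cube([35, 737, 181]);
translate([2124, 298, 233]) cube([35, 737, 181]);
translate([306, 241, 414]) cube([75, 851, 16]);
translate([505, 241, 414]) cube([75, 851, 16]);
translate([704, 241, 414]) cube([75, 851, 16]);
translate([903, 241, 414]) cube([75, 851, 16]);
translate([1102, 241, 414]) cube([75, 851, 16]);
translate([1301, 241, 414]) cube([75, 851, 16]);
translate([1500, 241, 414]) cube([75, 851, 16]);
translate([1699, 241, 414]) cube([75, 851, 16]);
translate([1898, 241, 414]) cube([75, 851, 16]);


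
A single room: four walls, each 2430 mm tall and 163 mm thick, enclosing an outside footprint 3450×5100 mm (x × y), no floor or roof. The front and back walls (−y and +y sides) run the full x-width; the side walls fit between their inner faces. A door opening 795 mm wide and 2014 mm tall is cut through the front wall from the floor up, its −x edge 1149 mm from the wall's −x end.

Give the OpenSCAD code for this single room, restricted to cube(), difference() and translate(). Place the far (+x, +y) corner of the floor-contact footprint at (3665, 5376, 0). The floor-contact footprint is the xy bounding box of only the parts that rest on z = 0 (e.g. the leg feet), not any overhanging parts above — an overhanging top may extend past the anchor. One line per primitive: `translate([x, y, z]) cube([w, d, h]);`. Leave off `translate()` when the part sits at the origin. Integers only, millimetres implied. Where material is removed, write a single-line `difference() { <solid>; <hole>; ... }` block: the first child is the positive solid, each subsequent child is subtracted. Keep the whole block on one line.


difference() { translate([215, 276, 0]) cube([3450, 163, 2430]); translate([1364, 276, 0]) cube([795, 163, 2014]); }
translate([215, 5213, 0]) cube([3450, 163, 2430]);
translate([215, 439, 0]) cube([163, 4774, 2430]);
translate([3502, 439, 0]) cube([163, 4774, 2430]);


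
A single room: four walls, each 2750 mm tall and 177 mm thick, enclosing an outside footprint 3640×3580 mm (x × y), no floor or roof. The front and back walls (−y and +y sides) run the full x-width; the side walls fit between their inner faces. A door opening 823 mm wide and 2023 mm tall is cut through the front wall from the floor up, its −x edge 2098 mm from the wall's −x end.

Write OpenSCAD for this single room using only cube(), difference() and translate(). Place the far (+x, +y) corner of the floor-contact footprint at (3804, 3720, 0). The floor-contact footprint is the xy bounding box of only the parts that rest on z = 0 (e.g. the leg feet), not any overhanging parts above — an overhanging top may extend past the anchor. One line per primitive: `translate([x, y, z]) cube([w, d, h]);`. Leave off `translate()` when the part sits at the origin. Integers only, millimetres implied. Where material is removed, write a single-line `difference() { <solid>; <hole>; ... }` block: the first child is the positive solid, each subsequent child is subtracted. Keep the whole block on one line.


difference() { translate([164, 140, 0]) cube([3640, 177, 2750]); translate([2262, 140, 0]) cube([823, 177, 2023]); }
translate([164, 3543, 0]) cube([3640, 177, 2750]);
translate([164, 317, 0]) cube([177, 3226, 2750]);
translate([3627, 317, 0]) cube([177, 3226, 2750]);


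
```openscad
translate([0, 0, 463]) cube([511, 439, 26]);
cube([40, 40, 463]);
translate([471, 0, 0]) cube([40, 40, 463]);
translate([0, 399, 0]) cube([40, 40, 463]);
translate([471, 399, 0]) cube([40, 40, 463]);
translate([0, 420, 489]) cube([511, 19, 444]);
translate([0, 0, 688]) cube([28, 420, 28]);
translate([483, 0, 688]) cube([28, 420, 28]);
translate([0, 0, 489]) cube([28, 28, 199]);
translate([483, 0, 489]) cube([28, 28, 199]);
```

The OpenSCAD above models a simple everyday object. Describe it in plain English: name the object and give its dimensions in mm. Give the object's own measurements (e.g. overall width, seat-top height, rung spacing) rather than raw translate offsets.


A chair. The seat is a 511×439×26 mm slab with its top at z = 489 mm, on four 40×40 mm corner legs (flush with the seat edges, standing on z = 0). A flat backrest 19 mm thick, 444 mm tall, spans the full seat width and rises from the seat top along its +y edge, rear face flush with the rear of the seat. Two armrests of 28×28 mm section run along each side from the seat's front edge to the front of the backrest, top faces 227 mm above the seat top and outer faces flush with the seat's x-edges; a 28×28 mm post under the front of each armrest stands on the seat at the front corner.


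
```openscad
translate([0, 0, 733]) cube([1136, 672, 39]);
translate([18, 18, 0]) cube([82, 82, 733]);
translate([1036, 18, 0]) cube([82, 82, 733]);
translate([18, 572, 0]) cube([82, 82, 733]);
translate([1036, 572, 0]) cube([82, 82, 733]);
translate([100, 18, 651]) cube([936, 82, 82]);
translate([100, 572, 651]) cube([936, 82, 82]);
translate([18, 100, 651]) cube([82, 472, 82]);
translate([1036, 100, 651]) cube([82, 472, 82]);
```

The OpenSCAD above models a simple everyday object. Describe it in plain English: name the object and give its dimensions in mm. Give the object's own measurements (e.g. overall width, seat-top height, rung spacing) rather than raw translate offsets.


A rectangular dining table. The top is 1136×672×39 mm with its upper surface at z = 772 mm. It stands on four 82×82 mm square legs, each inset 18 mm from the nearest pair of top edges, running from the floor to the underside of the top. Four apron rails, 82 mm thick and 82 mm tall, run between adjacent legs with their top edges flush with the underside of the top and their outer faces flush with the legs' outer faces.


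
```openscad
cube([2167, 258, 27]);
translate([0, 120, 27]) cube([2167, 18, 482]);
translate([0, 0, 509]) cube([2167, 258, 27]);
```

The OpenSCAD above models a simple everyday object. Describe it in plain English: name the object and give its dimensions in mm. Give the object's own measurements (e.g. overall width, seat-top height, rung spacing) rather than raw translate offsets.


An I-beam lying along x, 2167 mm long. Overall section height 536 mm. Two flanges 258 mm wide (y) and 27 mm thick, one on the floor and one at the top; a web 18 mm thick runs between them, centred on the flange width.


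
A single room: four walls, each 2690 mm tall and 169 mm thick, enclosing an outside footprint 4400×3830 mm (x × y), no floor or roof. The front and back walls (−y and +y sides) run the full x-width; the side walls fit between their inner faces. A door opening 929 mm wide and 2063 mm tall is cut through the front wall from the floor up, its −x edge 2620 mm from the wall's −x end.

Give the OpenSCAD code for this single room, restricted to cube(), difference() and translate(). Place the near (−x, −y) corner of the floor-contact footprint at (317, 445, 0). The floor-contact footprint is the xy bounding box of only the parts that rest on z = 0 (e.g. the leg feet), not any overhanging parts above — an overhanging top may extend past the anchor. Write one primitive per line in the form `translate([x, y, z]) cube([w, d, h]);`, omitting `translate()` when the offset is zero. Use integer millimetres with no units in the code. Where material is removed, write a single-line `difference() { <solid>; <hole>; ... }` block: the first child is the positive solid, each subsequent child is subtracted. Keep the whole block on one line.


difference() { translate([317, 445, 0]) cube([4400, 169, 2690]); translate([2937, 445, 0]) cube([929, 169, 2063]); }
translate([317, 4106, 0]) cube([4400, 169, 2690]);
translate([317, 614, 0]) cube([169, 3492, 2690]);
translate([4548, 614, 0]) cube([169, 3492, 2690]);


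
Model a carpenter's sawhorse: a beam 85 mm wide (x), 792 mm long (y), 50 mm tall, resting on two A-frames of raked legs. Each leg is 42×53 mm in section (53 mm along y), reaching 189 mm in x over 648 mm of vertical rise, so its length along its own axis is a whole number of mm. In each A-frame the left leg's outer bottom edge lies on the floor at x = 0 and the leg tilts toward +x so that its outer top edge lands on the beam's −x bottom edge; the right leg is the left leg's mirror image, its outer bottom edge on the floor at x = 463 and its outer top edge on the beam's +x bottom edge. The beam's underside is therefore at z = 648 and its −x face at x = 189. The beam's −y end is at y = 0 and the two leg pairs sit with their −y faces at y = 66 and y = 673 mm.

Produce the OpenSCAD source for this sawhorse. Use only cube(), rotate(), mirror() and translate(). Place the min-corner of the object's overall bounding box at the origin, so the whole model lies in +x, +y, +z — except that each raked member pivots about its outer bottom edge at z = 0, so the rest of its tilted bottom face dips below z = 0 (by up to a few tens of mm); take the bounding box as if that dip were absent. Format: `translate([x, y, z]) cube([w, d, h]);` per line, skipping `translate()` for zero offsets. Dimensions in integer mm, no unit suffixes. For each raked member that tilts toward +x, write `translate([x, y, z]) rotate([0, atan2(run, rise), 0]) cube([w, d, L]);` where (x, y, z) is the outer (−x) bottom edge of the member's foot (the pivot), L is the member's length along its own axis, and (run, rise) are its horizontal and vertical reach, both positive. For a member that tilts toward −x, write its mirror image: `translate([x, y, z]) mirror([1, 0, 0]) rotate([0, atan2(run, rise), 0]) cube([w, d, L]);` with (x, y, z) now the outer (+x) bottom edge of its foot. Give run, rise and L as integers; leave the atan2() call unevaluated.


translate([189, 0, 648]) cube([85, 792, 50]);
translate([0, 66, 0]) rotate([0, atan2(189, 648), 0]) cube([42, 53, 675]);
translate([463, 66, 0]) mirror([1, 0, 0]) rotate([0, atan2(189, 648), 0]) cube([42, 53, 675]);
translate([0, 673, 0]) rotate([0, atan2(189, 648), 0]) cube([42, 53, 675]);
translate([463, 673, 0]) mirror([1, 0, 0]) rotate([0, atan2(189, 648), 0]) cube([42, 53, 675]);


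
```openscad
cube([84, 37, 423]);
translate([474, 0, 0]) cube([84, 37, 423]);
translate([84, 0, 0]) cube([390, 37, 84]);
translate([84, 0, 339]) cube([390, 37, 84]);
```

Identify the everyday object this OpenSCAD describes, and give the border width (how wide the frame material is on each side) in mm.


A picture frame. The border width is 84 mm.

Four thin pieces enclosing a rectangular opening — a picture frame. The two full-height stiles are 423 mm tall; the top rail sits at z = 339 and is 84 mm tall, so the border above the opening is 423 − 339 = 84 mm, matching the stile x-width.


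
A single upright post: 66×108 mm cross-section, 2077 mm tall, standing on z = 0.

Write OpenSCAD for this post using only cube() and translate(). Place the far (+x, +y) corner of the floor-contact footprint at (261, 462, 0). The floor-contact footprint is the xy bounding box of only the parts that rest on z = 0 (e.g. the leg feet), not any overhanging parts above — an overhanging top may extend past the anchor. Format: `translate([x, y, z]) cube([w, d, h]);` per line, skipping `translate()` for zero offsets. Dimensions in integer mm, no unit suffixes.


translate([195, 354, 0]) cube([66, 108, 2077]);


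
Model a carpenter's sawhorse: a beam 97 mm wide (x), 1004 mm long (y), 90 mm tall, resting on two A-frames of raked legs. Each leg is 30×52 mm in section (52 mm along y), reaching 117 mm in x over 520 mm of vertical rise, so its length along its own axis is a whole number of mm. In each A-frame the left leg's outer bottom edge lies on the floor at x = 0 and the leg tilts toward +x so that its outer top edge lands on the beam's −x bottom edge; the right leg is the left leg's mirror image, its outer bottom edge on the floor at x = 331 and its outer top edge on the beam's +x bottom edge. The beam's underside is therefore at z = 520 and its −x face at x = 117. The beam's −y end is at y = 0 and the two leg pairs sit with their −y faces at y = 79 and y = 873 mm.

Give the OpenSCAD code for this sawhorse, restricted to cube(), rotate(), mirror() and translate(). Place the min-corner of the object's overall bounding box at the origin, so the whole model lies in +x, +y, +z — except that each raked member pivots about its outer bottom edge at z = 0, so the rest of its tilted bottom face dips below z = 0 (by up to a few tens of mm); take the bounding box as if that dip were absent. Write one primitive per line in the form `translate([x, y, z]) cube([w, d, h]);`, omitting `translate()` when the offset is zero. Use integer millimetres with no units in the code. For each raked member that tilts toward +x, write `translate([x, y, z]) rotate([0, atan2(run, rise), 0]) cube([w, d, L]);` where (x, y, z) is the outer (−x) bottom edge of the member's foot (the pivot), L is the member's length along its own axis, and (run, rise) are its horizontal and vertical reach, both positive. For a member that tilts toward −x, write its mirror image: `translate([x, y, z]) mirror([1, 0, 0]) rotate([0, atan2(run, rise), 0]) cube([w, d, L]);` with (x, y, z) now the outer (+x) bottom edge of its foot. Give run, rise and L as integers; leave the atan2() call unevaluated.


// leg length = √(117² + 520²) = 533
// right-leg outer foot x = 2·117 + 97 = 331
// beam min-corner = (117, 0, 520)
translate([117, 0, 520]) cube([97, 1004, 90]);
translate([0, 79, 0]) rotate([0, atan2(117, 520), 0]) cube([30, 52, 533]);
translate([331, 79, 0]) mirror([1, 0, 0]) rotate([0, atan2(117, 520), 0]) cube([30, 52, 533]);
translate([0, 873, 0]) rotate([0, atan2(117, 520), 0]) cube([30, 52, 533]);
translate([331, 873, 0]) mirror([1, 0, 0]) rotate([0, atan2(117, 520), 0]) cube([30, 52, 533]);


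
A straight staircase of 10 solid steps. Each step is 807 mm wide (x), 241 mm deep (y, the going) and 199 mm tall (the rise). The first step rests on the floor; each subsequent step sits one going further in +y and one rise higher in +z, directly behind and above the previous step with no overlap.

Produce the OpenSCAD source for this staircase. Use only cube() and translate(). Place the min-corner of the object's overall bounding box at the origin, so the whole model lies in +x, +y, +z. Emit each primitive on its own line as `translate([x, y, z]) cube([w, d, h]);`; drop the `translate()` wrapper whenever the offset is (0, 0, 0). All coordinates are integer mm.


cube([807, 241, 199]);
translate([0, 241, 199]) cube([807, 241, 199]);
translate([0, 482, 398]) cube([807, 241, 199]);
translate([0, 723, 597]) cube([807, 241, 199]);
translate([0, 964, 796]) cube([807, 241, 199]);
translate([0, 1205, 995]) cube([807, 241, 199]);
translate([0, 1446, 1194]) cube([807, 241, 199]);
translate([0, 1687, 1393]) cube([807, 241, 199]);
translate([0, 1928, 1592]) cube([807, 241, 199]);
translate([0, 2169, 1791]) cube([807, 241, 199]);


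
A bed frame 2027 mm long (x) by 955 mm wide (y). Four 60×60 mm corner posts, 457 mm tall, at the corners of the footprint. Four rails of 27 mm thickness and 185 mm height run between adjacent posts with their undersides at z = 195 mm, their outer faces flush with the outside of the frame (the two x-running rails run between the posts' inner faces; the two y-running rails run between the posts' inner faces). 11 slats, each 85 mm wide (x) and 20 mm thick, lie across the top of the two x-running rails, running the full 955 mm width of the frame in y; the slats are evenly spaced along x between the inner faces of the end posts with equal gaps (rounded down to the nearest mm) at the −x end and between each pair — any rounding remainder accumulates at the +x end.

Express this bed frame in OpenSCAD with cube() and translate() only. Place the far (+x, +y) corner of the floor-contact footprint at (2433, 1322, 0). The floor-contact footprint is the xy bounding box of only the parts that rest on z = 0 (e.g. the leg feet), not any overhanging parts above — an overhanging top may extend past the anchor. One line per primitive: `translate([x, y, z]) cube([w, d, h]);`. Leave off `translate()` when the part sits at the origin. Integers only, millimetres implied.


translate([406, 367, 0]) cube([60, 60, 457]);
translate([406, 1262, 0]) cube([60, 60, 457]);
translate([2373, 367, 0]) cube([60, 60, 457]);
translate([2373, 1262, 0]) cube([60, 60, 457]);
translate([466, 367, 195]) cube([1907, 27, 185]);
translate([466, 1295, 195]) cube([1907, 27, 185]);
translate([406, 427, 195]) cube([27, 835, 185]);
translate([2406, 427, 195]) cube([27, 835, 185]);
translate([547, 367, 380]) cube([85, 955, 20]);
translate([713, 367, 380]) cube([85, 955, 20]);
translate([879, 367, 380]) cube([85, 955, 20]);
translate([1045, 367, 380]) cube([85, 955, 20]);
translate([1211, 367, 380]) cube([85, 955, 20]);
translate([1377, 367, 380]) cube([85, 955, 20]);
translate([1543, 367, 380]) cube([85, 955, 20]);
translate([1709, 367, 380]) cube([85, 955, 20]);
translate([1875, 367, 380]) cube([85, 955, 20]);
translate([2041, 367, 380]) cube([85, 955, 20]);
translate([2207, 367, 380]) cube([85, 955, 20]);


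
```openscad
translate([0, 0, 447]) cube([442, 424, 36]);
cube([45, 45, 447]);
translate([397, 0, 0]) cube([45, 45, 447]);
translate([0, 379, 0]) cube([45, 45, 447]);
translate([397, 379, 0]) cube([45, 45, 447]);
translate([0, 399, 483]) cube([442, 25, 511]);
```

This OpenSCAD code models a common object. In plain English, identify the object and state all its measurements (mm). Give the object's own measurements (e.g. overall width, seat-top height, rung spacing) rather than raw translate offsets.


A chair. The seat is a 442×424×36 mm slab with its top at z = 483 mm, on four 45×45 mm corner legs (flush with the seat edges, standing on z = 0). A flat backrest 25 mm thick, 511 mm tall, spans the full seat width and rises from the seat top along its +y edge, rear face flush with the rear of the seat.


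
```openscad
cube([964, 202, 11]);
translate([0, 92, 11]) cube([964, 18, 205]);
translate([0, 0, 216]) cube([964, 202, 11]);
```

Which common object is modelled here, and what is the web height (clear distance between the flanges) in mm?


An I-beam. The web height is 205 mm.

Two wide flanges with a thin centred web — an I-beam. Overall 227 mm minus two 11 mm flanges gives a web of 227 − 2·11 = 205 mm.


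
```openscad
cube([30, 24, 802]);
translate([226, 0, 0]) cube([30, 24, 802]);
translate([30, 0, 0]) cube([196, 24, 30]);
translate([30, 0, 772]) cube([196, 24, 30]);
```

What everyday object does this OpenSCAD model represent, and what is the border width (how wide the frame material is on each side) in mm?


A picture frame. The border width is 30 mm.

Four thin pieces enclosing a rectangular opening — a picture frame. The two full-height stiles are 802 mm tall; the top rail sits at z = 772 and is 30 mm tall, so the border above the opening is 802 − 772 = 30 mm, matching the stile x-width.


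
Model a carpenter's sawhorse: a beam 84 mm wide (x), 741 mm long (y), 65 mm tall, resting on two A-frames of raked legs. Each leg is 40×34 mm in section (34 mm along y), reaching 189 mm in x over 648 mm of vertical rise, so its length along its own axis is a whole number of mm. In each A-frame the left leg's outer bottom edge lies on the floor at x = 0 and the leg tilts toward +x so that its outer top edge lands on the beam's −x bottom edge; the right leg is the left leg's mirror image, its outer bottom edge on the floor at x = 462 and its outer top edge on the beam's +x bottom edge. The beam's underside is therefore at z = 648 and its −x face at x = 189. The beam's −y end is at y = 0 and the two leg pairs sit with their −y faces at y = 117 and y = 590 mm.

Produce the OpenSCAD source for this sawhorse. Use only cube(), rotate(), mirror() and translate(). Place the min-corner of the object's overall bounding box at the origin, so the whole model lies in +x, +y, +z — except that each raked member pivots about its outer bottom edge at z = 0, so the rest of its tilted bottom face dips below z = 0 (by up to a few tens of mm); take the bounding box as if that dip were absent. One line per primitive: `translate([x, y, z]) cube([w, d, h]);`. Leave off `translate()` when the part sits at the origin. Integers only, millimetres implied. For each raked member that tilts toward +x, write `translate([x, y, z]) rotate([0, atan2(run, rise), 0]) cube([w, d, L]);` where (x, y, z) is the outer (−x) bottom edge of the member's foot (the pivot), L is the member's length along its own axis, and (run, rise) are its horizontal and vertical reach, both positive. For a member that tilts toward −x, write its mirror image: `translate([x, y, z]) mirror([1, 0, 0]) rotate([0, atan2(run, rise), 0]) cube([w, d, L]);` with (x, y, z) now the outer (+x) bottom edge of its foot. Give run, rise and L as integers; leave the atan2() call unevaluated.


translate([189, 0, 648]) cube([84, 741, 65]);
translate([0, 117, 0]) rotate([0, atan2(189, 648), 0]) cube([40, 34, 675]);
translate([462, 117, 0]) mirror([1, 0, 0]) rotate([0, atan2(189, 648), 0]) cube([40, 34, 675]);
translate([0, 590, 0]) rotate([0, atan2(189, 648), 0]) cube([40, 34, 675]);
translate([462, 590, 0]) mirror([1, 0, 0]) rotate([0, atan2(189, 648), 0]) cube([40, 34, 675]);


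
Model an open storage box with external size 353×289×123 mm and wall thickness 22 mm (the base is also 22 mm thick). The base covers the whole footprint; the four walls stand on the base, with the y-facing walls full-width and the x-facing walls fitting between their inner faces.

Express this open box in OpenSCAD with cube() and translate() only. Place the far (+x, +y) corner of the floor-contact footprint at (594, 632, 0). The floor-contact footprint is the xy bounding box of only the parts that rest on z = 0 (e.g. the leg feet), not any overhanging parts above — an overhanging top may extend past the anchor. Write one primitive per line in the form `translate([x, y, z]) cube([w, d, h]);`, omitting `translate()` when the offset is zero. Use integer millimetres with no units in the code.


translate([241, 343, 0]) cube([353, 289, 22]);
translate([241, 343, 22]) cube([353, 22, 101]);
translate([241, 610, 22]) cube([353, 22, 101]);
translate([241, 365, 22]) cube([22, 245, 101]);
translate([572, 365, 22]) cube([22, 245, 101]);


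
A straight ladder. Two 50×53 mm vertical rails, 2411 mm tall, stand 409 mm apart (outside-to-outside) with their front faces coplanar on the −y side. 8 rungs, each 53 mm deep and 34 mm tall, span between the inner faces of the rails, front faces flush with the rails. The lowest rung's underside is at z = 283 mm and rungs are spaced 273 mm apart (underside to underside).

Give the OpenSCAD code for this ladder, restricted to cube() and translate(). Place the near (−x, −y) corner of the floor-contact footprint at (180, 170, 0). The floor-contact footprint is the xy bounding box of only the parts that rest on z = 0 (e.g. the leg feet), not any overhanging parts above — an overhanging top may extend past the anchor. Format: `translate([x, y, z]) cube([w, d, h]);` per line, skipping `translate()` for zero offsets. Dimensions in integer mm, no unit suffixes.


// rung span = 409 - 2*50 = 309
// rung[k] z = 283 + k*273
translate([180, 170, 0]) cube([50, 53, 2411]);
translate([539, 170, 0]) cube([50, 53, 2411]);
translate([230, 170, 283]) cube([309, 53, 34]);
translate([230, 170, 556]) cube([309, 53, 34]);
translate([230, 170, 829]) cube([309, 53, 34]);
translate([230, 170, 1102]) cube([309, 53, 34]);
translate([230, 170, 1375]) cube([309, 53, 34]);
translate([230, 170, 1648]) cube([309, 53, 34]);
translate([230, 170, 1921]) cube([309, 53, 34]);
translate([230, 170, 2194]) cube([309, 53, 34]);


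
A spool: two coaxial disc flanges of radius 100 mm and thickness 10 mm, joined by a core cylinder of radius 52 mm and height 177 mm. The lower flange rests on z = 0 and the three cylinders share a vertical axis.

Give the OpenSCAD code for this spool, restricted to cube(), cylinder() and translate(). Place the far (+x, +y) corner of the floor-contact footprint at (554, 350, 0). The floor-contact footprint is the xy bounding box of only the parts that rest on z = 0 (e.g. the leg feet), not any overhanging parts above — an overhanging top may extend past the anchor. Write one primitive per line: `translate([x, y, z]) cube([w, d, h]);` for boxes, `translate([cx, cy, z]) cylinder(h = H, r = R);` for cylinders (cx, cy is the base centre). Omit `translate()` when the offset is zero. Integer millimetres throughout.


translate([454, 250, 0]) cylinder(h = 10, r = 100);
translate([454, 250, 10]) cylinder(h = 177, r = 52);
translate([454, 250, 187]) cylinder(h = 10, r = 100);


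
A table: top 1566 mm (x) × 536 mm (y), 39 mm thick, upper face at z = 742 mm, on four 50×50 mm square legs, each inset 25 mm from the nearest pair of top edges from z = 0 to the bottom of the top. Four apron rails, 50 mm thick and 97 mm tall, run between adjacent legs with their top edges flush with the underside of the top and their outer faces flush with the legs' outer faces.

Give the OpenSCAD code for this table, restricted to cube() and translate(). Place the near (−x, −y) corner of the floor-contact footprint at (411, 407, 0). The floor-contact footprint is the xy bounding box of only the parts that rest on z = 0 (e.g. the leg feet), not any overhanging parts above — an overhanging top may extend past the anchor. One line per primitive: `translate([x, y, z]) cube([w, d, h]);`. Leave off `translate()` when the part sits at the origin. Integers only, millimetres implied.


// leg_h = 742 - 39 = 703
// apron z = 703 - 97 = 606
translate([386, 382, 703]) cube([1566, 536, 39]);
translate([411, 407, 0]) cube([50, 50, 703]);
translate([1877, 407, 0]) cube([50, 50, 703]);
translate([411, 843, 0]) cube([50, 50, 703]);
translate([1877, 843, 0]) cube([50, 50, 703]);
translate([461, 407, 606]) cube([1416, 50, 97]);
translate([461, 843, 606]) cube([1416, 50, 97]);
translate([411, 457, 606]) cube([50, 386, 97]);
translate([1877, 457, 606]) cube([50, 386, 97]);


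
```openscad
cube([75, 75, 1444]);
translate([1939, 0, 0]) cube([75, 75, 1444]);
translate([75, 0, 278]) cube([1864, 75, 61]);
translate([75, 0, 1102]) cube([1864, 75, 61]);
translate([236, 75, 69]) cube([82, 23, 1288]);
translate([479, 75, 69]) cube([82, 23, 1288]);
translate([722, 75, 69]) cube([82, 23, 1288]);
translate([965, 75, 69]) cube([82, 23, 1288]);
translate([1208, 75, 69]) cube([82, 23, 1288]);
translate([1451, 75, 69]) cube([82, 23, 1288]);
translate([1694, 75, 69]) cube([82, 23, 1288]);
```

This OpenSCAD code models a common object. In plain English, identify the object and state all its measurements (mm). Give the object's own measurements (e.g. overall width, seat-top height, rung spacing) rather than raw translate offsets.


A fence section. Two 75×75 mm posts, 1444 mm tall, stand on the floor with a clear span of 1864 mm between their inner faces. Two horizontal rails of 75×61 mm section span the gap between the posts with their undersides at z = 278 mm and z = 1102 mm, flush with the posts' −y face. 7 pickets, each 82 mm wide, 23 mm thick and 1288 mm tall, are fixed to the +y face of the rails with their bottoms at z = 69 mm, spaced across the span with a 161 mm gap after the −x post and between neighbouring pickets, with 163 mm left before the +x post.


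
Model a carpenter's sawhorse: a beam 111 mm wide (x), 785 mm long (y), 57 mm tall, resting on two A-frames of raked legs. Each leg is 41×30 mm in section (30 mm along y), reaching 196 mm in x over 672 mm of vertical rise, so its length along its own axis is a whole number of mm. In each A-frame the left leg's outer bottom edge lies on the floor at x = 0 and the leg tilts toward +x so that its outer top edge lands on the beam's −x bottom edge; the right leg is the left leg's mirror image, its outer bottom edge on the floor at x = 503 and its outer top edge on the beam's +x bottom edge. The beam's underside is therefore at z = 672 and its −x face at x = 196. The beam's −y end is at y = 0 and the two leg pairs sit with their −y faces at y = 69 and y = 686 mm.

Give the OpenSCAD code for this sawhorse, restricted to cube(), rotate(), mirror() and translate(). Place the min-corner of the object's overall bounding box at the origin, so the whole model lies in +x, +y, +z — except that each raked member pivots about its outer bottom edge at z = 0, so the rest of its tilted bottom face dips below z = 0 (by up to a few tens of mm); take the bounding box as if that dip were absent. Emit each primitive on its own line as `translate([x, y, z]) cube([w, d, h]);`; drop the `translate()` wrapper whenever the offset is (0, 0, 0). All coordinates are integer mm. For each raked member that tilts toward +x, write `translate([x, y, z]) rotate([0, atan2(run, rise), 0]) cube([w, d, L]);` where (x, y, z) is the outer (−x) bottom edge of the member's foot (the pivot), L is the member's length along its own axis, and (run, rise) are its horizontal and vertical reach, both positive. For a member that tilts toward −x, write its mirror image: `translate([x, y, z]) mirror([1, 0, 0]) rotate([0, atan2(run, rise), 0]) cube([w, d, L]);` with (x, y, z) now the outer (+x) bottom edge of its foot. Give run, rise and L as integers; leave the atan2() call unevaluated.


// leg length = √(196² + 672²) = 700
// right-leg outer foot x = 2·196 + 111 = 503
// beam min-corner = (196, 0, 672)
translate([196, 0, 672]) cube([111, 785, 57]);
translate([0, 69, 0]) rotate([0, atan2(196, 672), 0]) cube([41, 30, 700]);
translate([503, 69, 0]) mirror([1, 0, 0]) rotate([0, atan2(196, 672), 0]) cube([41, 30, 700]);
translate([0, 686, 0]) rotate([0, atan2(196, 672), 0]) cube([41, 30, 700]);
translate([503, 686, 0]) mirror([1, 0, 0]) rotate([0, atan2(196, 672), 0]) cube([41, 30, 700]);
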